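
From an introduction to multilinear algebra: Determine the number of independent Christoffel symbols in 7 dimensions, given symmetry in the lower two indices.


Christoffel symbols Gamma^k_{ij} are symmetric in i,j, so there are d * d(d+1)/2 independent symbols.
d = 7
d(d+1)/2 = 7 * 8 / 2 = 28
Total = 7 * 28 = 196

196


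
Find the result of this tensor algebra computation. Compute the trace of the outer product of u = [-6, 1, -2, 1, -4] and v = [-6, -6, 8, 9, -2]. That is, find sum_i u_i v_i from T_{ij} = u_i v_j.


The outer product gives T_{ij} = u_i v_j.
The trace (contraction) is Tr(T) = sum_i T_{ii} = sum_i u_i v_i.
Diagonal entries:
T_{11} = u_1 * v_1 = -6 * -6 = 36
T_{22} = u_2 * v_2 = 1 * -6 = -6
T_{33} = u_3 * v_3 = -2 * 8 = -16
T_{44} = u_4 * v_4 = 1 * 9 = 9
T_{55} = u_5 * v_5 = -4 * -2 = 8
Tr(T) = 36 + -6 + -16 + 9 + 8 = 31

31


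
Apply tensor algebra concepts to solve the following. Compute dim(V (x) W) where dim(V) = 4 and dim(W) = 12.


The dimension of a tensor product is the product of dimensions.
dim(V) = 4, dim(W) = 12
dim(V (x) W) = 4 * 12 = 48

48


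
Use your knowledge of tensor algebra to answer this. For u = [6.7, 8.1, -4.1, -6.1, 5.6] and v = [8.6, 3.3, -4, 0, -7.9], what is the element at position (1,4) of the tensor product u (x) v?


The outer product entry T_{ij} = u_i * v_j.
We need i=1, j=4.
u_1 = 6.7, v_4 = 0
T_{1,4} = 6.7 * 0 = 0

0


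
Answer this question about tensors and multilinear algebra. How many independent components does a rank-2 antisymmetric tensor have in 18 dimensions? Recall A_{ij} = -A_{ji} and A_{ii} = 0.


An antisymmetric rank-2 tensor satisfies A_{ij} = -A_{ji}, so diagonal entries are zero.
The independent components are the upper-triangular entries: C(n, 2) = n(n-1)/2.
n = 18
C(18, 2) = 18 * 17 / 2 = 306 / 2 = 153

153


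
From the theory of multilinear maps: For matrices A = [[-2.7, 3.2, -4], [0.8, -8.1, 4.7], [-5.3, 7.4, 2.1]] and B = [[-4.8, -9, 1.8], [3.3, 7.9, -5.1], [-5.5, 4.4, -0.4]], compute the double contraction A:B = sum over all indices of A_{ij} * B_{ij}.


A:B = sum over all i,j of A_{ij} * B_{ij}.
Row 1: -2.7*-4.8=12.96, 3.2*-9=-28.8, -4*1.8=-7.2 => row sum = -23.04
Row 2: 0.8*3.3=2.64, -8.1*7.9=-63.99, 4.7*-5.1=-23.97 => row sum = -85.32
Row 3: -5.3*-5.5=29.15, 7.4*4.4=32.56, 2.1*-0.4=-0.84 => row sum = 60.87
Total = -23.04 + -85.32 + 60.87 = -47.49

-47.49


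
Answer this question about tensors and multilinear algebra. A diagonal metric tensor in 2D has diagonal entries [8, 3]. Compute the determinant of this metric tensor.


For a diagonal metric, the determinant is the product of diagonal entries.
Diagonal entries: 8, 3
det(g) = 8 * 3 = 24

24


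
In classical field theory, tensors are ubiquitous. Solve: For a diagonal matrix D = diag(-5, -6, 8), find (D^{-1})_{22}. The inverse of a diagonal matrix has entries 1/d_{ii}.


For a diagonal matrix, the inverse has entries (D^{-1})_{ii} = 1/d_{ii}.
The diagonal entries are: d_{11} = -5, d_{22} = -6, d_{33} = 8
We need (D^{-1})_{22} = 1/d_{22} = 1/-6 = -1/6

-1/6


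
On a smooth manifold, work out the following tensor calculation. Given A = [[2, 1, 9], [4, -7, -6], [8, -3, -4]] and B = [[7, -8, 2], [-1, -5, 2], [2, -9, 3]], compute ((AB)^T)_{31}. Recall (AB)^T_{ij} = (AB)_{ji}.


(AB)^T_{ij} = (AB)_{ji} = sum_k A_{jk} B_{ki}.
For i=3, j=1 we need (AB)_{13}:
A_{11} * B_{13} = 2 * 2 = 4
A_{12} * B_{23} = 1 * 2 = 2
A_{13} * B_{33} = 9 * 3 = 27
Sum = 4 + 2 + 27 = 33

33


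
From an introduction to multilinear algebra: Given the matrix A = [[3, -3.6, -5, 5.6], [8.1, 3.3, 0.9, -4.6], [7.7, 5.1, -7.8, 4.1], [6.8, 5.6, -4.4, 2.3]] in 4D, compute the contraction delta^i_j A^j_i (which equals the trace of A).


The contraction (trace) of a rank-2 tensor is the sum of its diagonal elements.
Diagonal entries: A[1,1] = 3, A[2,2] = 3.3, A[3,3] = -7.8, A[4,4] = 2.3
Tr(A) = 3 + 3.3 + -7.8 + 2.3 = 0.8

0.8


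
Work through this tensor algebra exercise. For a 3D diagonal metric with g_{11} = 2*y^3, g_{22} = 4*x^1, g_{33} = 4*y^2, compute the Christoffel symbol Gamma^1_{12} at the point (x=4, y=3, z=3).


For a diagonal metric, Gamma^k_{ij} = (1/2) g^{kk} (dg_{ik}/dx_j + dg_{jk}/dx_i - dg_{ij}/dx_k).
The metric is diagonal, so g_{ab} = 0 for a != b.
At the given point: g_{11} = 54, g_{22} = 16, g_{33} = 36
g^{11} = 1/54
dg_{11}/dx_2 = dg_{11}/dx_2 = 54
dg_{21}/dx_1 = 0 (off-diagonal)
dg_{12}/dx_1 = 0 (off-diagonal)
Numerator = 54 + 0 - 0 = 54
Gamma^1_{12} = 54 / (2 * 54) = 1/2

1/2


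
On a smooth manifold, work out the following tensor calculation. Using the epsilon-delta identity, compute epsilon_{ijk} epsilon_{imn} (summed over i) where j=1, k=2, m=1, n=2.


Using the identity: epsilon_{ijk} epsilon_{imn} = delta_{jm} delta_{kn} - delta_{jn} delta_{km}.
delta_{11} = 1
delta_{22} = 1
delta_{12} = 0
delta_{21} = 0
Result = 1 * 1 - 0 * 0 = 1 - 0 = 1

1


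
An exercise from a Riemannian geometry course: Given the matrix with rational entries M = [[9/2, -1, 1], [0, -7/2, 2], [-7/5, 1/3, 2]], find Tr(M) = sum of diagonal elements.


The trace is the sum of diagonal entries.
Diagonal: M[1,1] = 9/2, M[2,2] = -7/2, M[3,3] = 2
Tr(M) = 9/2 + -7/2 + 2
Computing step by step:
After adding M[1,1]: 9/2
After adding M[2,2]: 1
After adding M[3,3]: 3
Tr(M) = 3

3


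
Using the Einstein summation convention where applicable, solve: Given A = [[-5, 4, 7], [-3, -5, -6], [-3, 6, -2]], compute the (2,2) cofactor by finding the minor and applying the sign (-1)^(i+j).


To find cofactor C_{22}, delete row 2 and column 2.
The resulting 2x2 submatrix is: [[-5, 7], [-3, -2]]
Minor M_{22} = -5*-2 - 7*-3
  = 10 - -21 = 31
Sign = (-1)^(2+2) = (-1)^4 = 1
Cofactor C_{22} = 1 * 31 = 31

31


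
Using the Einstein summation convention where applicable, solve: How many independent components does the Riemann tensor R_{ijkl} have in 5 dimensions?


The Riemann tensor in d dimensions has d^2(d^2 - 1)/12 independent components.
d = 5, so d^2 = 25
d^2 - 1 = 24
d^2(d^2 - 1) = 25 * 24 = 600
Divide by 12: 600 / 12 = 50

50


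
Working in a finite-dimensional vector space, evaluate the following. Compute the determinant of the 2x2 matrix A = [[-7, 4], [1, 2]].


For a 2x2 matrix [[a, b], [c, d]], det = a*d - b*c.
a = -7, b = 4, c = 1, d = 2
a*d = -7 * 2 = -14
b*c = 4 * 1 = 4
det = -14 - 4 = -18

-18


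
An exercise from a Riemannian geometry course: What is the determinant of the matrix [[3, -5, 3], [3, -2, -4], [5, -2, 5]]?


Expanding along the first row, det(A) = a11*M_11 - a12*M_12 + a13*M_13, where M_1j is the (1,j) minor.
Minor M_11 = -2*5 - -4*-2 = -18
Minor M_12 = 3*5 - -4*5 = 35
Minor M_13 = 3*-2 - -2*5 = 4
det = 3*(-18) - -5*(35) + 3*(4)
    = -54 - -175 + 12
    = 133

133


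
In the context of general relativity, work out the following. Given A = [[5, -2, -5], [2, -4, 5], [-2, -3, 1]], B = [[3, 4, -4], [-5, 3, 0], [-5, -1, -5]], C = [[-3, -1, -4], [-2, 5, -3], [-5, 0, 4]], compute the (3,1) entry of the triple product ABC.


(ABC)_{31} = sum_m (AB)_{3m} C_{m1}. First compute row 3 of AB.
(AB)_{31} = -2*3 + -3*-5 + 1*-5 = 4
(AB)_{32} = -2*4 + -3*3 + 1*-1 = -18
(AB)_{33} = -2*-4 + -3*0 + 1*-5 = 3
Now contract with column 1 of C:
(AB)_{31} * C_{11} = 4 * -3 = -12
(AB)_{32} * C_{21} = -18 * -2 = 36
(AB)_{33} * C_{31} = 3 * -5 = -15
(ABC)_{31} = -12 + 36 + -15 = 9

9


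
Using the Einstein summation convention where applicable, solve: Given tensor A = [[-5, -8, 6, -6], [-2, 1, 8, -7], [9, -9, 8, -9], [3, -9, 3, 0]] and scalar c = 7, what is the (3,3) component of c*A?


Scalar multiplication: (cA)_{ij} = c * A_{ij}.
c = 7
A_{33} = 8
(cA)_{33} = 7 * 8 = 56

56


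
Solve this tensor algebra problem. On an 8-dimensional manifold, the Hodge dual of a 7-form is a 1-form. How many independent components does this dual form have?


The Hodge dual of a p-form on an n-dimensional manifold is an (n-p)-form.
n = 8, p = 7, so dual degree = 8 - 7 = 1
The number of components is C(n, n-p) = C(8, 1) = 8

8


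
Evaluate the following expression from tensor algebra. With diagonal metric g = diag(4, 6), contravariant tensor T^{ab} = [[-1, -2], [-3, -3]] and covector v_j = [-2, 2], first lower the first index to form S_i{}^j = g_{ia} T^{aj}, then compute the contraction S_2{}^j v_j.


Step 1: lower the first index. For a diagonal metric, g_{ia} T^{aj} = g_{ii} T^{ij} (no sum on i).
g_{22} = 6
S_2{}^1 = 6 * T^{21} = 6 * -3 = -18
S_2{}^2 = 6 * T^{22} = 6 * -3 = -18
Step 2: contract S_2{}^j with v_j.
S_2{}^1 * v_1 = -18 * -2 = 36
S_2{}^2 * v_2 = -18 * 2 = -36
Result = 36 + -36 = 0

0


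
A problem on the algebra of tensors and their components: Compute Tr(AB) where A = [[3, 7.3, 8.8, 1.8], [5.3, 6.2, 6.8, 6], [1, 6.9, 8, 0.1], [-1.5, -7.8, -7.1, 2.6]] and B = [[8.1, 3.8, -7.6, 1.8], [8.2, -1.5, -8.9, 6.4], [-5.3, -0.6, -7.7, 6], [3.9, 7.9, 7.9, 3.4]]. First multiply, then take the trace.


Tr(AB) = sum_i (AB)_{ii} where (AB)_{ii} = sum_k A_{ik} B_{ki}.
(AB)_{11} = 3*8.1 + 7.3*8.2 + 8.8*-5.3 + 1.8*3.9 = 44.54
(AB)_{22} = 5.3*3.8 + 6.2*-1.5 + 6.8*-0.6 + 6*7.9 = 54.16
(AB)_{33} = 1*-7.6 + 6.9*-8.9 + 8*-7.7 + 0.1*7.9 = -129.82
(AB)_{44} = -1.5*1.8 + -7.8*6.4 + -7.1*6 + 2.6*3.4 = -86.38
Tr(AB) = 44.54 + 54.16 + -129.82 + -86.38 = -117.5

-117.5


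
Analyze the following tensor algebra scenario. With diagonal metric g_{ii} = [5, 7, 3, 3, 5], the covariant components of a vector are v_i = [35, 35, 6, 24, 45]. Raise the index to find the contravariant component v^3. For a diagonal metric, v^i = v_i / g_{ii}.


To raise an index with a diagonal metric: v^i = v_i / g_{ii}.
For index 3: v_3 = 6, g_{33} = 3
v^3 = 6 / 3 = 2

2


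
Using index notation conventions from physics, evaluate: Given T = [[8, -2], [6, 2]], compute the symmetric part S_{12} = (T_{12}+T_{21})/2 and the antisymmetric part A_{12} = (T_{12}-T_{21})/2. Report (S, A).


T_{12} = -2
T_{21} = 6
S_{12} = (-2 + 6)/2 = 4/2 = 2
A_{12} = (-2 - 6)/2 = -8/2 = -4
Check: S + A = 2 + -4 = -2 = T_{12}.

(2, -4)


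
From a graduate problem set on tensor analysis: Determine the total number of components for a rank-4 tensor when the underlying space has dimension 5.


The number of components of a rank-r tensor in d dimensions is d^r.
Here d = 5 and r = 4.
5^4 = 625

625


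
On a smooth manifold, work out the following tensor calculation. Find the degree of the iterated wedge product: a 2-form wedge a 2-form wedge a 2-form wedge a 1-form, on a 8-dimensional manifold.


The degree of a wedge product is the sum of the degrees of the individual forms.
Degrees: 2, 2, 2, 1
Total degree = 2 + 2 + 2 + 1 = 7

7


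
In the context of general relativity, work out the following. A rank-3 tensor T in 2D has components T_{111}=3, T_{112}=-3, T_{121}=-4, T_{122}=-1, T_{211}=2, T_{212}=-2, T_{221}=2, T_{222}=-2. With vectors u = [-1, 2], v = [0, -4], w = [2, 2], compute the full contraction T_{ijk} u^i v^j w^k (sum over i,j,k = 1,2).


S = sum over i,j,k of T_{ijk} u_i v_j w_k. Expanding all 8 terms:
T_{111}*u_1*v_1*w_1 = 3*-1*0*2 = 0  (running total: 0)
T_{112}*u_1*v_1*w_2 = -3*-1*0*2 = 0  (running total: 0)
T_{121}*u_1*v_2*w_1 = -4*-1*-4*2 = -32  (running total: -32)
T_{122}*u_1*v_2*w_2 = -1*-1*-4*2 = -8  (running total: -40)
T_{211}*u_2*v_1*w_1 = 2*2*0*2 = 0  (running total: -40)
T_{212}*u_2*v_1*w_2 = -2*2*0*2 = 0  (running total: -40)
T_{221}*u_2*v_2*w_1 = 2*2*-4*2 = -32  (running total: -72)
T_{222}*u_2*v_2*w_2 = -2*2*-4*2 = 32  (running total: -40)
S = -40

-40


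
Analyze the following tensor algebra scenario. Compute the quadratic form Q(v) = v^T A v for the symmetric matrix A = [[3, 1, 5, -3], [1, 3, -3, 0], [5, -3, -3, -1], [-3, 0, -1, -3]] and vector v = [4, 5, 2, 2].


First compute Av:
(Av)_1 = 3*4 + 1*5 + 5*2 + -3*2 = 21
(Av)_2 = 1*4 + 3*5 + -3*2 + 0*2 = 13
(Av)_3 = 5*4 + -3*5 + -3*2 + -1*2 = -3
(Av)_4 = -3*4 + 0*5 + -1*2 + -3*2 = -20
Av = [21, 13, -3, -20]
Then v^T (Av) = 4*21 + 5*13 + 2*-3 + 2*-20
= 84 + 65 + -6 + -40 = 103

103


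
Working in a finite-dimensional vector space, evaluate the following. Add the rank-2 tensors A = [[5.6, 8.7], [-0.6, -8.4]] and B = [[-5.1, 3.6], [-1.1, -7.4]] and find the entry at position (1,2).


Tensor addition is component-wise: (A + B)_{ij} = A_{ij} + B_{ij}.
A_{12} = 8.7
B_{12} = 3.6
(A + B)_{12} = 8.7 + 3.6 = 12.3

12.3


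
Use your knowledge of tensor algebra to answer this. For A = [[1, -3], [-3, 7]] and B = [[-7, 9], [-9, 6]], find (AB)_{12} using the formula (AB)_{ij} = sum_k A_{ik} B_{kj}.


(AB)_{ij} = sum_k A_{ik} B_{kj}.
For i=1, j=2:
A_{11} * B_{12} = 1 * 9 = 9
A_{12} * B_{22} = -3 * 6 = -18
Sum = 9 + -18 = -9

-9


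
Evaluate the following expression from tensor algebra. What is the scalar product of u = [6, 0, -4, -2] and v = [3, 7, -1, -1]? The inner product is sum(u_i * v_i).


The inner product u . v = sum of u_i * v_i.
Term-by-term: 6 * 3, 0 * 7, -4 * -1, -2 * -1
Products: 18, 0, 4, 2
Sum = 18 + 0 + 4 + 2 = 24

24


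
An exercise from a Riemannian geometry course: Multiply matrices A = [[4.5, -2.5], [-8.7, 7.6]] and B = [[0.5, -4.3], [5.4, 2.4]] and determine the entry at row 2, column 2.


(AB)_{ij} = sum_k A_{ik} B_{kj}.
For i=2, j=2:
A_{21} * B_{12} = -8.7 * -4.3 = 37.41
A_{22} * B_{22} = 7.6 * 2.4 = 18.24
Sum = 37.41 + 18.24 = 55.65

55.65


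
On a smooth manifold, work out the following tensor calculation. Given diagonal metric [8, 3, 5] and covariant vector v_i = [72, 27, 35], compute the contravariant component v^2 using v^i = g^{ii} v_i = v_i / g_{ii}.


To raise an index with a diagonal metric: v^i = v_i / g_{ii}.
For index 2: v_2 = 27, g_{22} = 3
v^2 = 27 / 3 = 9

9


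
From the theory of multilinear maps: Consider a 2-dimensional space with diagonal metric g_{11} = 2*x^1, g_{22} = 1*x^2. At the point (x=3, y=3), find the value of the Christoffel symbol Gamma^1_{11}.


For a diagonal metric, Gamma^k_{ij} = (1/2) g^{kk} (dg_{ik}/dx_j + dg_{jk}/dx_i - dg_{ij}/dx_k).
The metric is diagonal, so g_{ab} = 0 for a != b.
At the given point: g_{11} = 6, g_{22} = 9
g^{11} = 1/6
dg_{11}/dx_1 = dg_{11}/dx_1 = 2
dg_{11}/dx_1 = dg_{11}/dx_1 = 2
dg_{11}/dx_1 = dg_{11}/dx_1 = 2
Numerator = 2 + 2 - 2 = 2
Gamma^1_{11} = 2 / (2 * 6) = 1/6

1/6


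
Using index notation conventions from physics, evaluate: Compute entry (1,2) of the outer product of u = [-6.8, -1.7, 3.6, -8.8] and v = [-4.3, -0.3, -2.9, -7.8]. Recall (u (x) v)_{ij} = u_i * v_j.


The outer product entry T_{ij} = u_i * v_j.
We need i=1, j=2.
u_1 = -6.8, v_2 = -0.3
T_{1,2} = -6.8 * -0.3 = 2.04

2.04


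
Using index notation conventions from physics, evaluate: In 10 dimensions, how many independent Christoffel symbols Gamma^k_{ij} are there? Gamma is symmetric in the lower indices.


Christoffel symbols Gamma^k_{ij} are symmetric in i,j, so there are d * d(d+1)/2 independent symbols.
d = 10
d(d+1)/2 = 10 * 11 / 2 = 55
Total = 10 * 55 = 550

550


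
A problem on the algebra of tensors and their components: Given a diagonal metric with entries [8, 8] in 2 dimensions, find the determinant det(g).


For a diagonal metric, the determinant is the product of diagonal entries.
Diagonal entries: 8, 8
det(g) = 8 * 8 = 64

64


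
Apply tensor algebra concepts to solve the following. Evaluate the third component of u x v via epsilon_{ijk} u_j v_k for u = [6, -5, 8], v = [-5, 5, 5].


(u x v)_3 = sum_{j,k} epsilon_{3jk} u_j v_k. Only permutations of (1,2,3) contribute; the two non-zero terms are:
eps_{312} u_1 v_2 = 1 * 6 * 5 = 30
eps_{321} u_2 v_1 = -1 * -5 * -5 = -25
(u x v)_3 = 5

5


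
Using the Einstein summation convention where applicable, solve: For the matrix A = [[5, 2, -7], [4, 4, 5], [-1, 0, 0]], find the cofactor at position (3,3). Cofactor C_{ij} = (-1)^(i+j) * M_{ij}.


To find cofactor C_{33}, delete row 3 and column 3.
The resulting 2x2 submatrix is: [[5, 2], [4, 4]]
Minor M_{33} = 5*4 - 2*4
  = 20 - 8 = 12
Sign = (-1)^(3+3) = (-1)^6 = 1
Cofactor C_{33} = 1 * 12 = 12

12


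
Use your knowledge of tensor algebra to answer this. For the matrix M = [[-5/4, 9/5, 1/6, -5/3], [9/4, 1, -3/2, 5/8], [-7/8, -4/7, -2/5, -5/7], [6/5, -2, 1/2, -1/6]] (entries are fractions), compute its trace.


The trace is the sum of diagonal entries.
Diagonal: M[1,1] = -5/4, M[2,2] = 1, M[3,3] = -2/5, M[4,4] = -1/6
Tr(M) = -5/4 + 1 + -2/5 + -1/6
Computing step by step:
After adding M[1,1]: -5/4
After adding M[2,2]: -1/4
After adding M[3,3]: -13/20
After adding M[4,4]: -49/60
Tr(M) = -49/60

-49/60


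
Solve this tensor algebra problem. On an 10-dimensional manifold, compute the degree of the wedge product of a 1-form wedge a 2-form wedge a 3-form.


The degree of a wedge product is the sum of the degrees of the individual forms.
Degrees: 1, 2, 3
Total degree = 1 + 2 + 3 = 6

6


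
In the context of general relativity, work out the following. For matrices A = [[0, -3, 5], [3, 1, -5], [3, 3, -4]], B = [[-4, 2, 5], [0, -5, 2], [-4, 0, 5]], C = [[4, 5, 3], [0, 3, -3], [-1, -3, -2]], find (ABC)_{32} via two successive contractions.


(ABC)_{32} = sum_m (AB)_{3m} C_{m2}. First compute row 3 of AB.
(AB)_{31} = 3*-4 + 3*0 + -4*-4 = 4
(AB)_{32} = 3*2 + 3*-5 + -4*0 = -9
(AB)_{33} = 3*5 + 3*2 + -4*5 = 1
Now contract with column 2 of C:
(AB)_{31} * C_{12} = 4 * 5 = 20
(AB)_{32} * C_{22} = -9 * 3 = -27
(AB)_{33} * C_{32} = 1 * -3 = -3
(ABC)_{32} = 20 + -27 + -3 = -10

-10


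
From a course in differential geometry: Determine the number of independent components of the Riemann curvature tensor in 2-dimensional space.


The Riemann tensor in d dimensions has d^2(d^2 - 1)/12 independent components.
d = 2, so d^2 = 4
d^2 - 1 = 3
d^2(d^2 - 1) = 4 * 3 = 12
Divide by 12: 12 / 12 = 1

1


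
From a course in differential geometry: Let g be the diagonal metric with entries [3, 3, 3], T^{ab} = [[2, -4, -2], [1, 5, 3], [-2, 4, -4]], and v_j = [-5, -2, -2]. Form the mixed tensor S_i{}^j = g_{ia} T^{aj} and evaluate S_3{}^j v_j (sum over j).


Step 1: lower the first index. For a diagonal metric, g_{ia} T^{aj} = g_{ii} T^{ij} (no sum on i).
g_{33} = 3
S_3{}^1 = 3 * T^{31} = 3 * -2 = -6
S_3{}^2 = 3 * T^{32} = 3 * 4 = 12
S_3{}^3 = 3 * T^{33} = 3 * -4 = -12
Step 2: contract S_3{}^j with v_j.
S_3{}^1 * v_1 = -6 * -5 = 30
S_3{}^2 * v_2 = 12 * -2 = -24
S_3{}^3 * v_3 = -12 * -2 = 24
Result = 30 + -24 + 24 = 30

30


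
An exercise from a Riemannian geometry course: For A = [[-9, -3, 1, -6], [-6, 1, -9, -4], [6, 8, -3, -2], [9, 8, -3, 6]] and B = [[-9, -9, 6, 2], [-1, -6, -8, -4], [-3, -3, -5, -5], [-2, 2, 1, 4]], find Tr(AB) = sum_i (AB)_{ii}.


Tr(AB) = sum_i (AB)_{ii} where (AB)_{ii} = sum_k A_{ik} B_{ki}.
(AB)_{11} = -9*-9 + -3*-1 + 1*-3 + -6*-2 = 93
(AB)_{22} = -6*-9 + 1*-6 + -9*-3 + -4*2 = 67
(AB)_{33} = 6*6 + 8*-8 + -3*-5 + -2*1 = -15
(AB)_{44} = 9*2 + 8*-4 + -3*-5 + 6*4 = 25
Tr(AB) = 93 + 67 + -15 + 25 = 170

170


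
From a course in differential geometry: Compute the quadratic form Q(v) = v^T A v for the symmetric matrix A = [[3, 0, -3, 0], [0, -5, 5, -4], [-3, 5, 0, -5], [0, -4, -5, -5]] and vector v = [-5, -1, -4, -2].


First compute Av:
(Av)_1 = 3*-5 + 0*-1 + -3*-4 + 0*-2 = -3
(Av)_2 = 0*-5 + -5*-1 + 5*-4 + -4*-2 = -7
(Av)_3 = -3*-5 + 5*-1 + 0*-4 + -5*-2 = 20
(Av)_4 = 0*-5 + -4*-1 + -5*-4 + -5*-2 = 34
Av = [-3, -7, 20, 34]
Then v^T (Av) = -5*-3 + -1*-7 + -4*20 + -2*34
= 15 + 7 + -80 + -68 = -126

-126


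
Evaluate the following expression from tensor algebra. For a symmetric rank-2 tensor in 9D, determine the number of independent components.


A symmetric rank-2 tensor in d dimensions has d(d+1)/2 independent components.
d = 9
d(d+1)/2 = 9 * 10 / 2 = 90 / 2 = 45

45


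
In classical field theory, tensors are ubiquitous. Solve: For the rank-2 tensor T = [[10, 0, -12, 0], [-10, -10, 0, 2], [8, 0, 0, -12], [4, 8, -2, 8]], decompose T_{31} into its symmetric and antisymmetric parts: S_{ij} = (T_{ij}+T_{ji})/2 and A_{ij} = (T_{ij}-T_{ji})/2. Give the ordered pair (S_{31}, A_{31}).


T_{31} = 8
T_{13} = -12
S_{31} = (8 + -12)/2 = -4/2 = -2
A_{31} = (8 - -12)/2 = 20/2 = 10
Check: S + A = -2 + 10 = 8 = T_{31}.

(-2, 10)


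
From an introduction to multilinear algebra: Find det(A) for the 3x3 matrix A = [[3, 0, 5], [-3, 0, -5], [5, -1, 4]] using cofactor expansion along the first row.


Expanding along the first row, det(A) = a11*M_11 - a12*M_12 + a13*M_13, where M_1j is the (1,j) minor.
Minor M_11 = 0*4 - -5*-1 = -5
Minor M_12 = -3*4 - -5*5 = 13
Minor M_13 = -3*-1 - 0*5 = 3
det = 3*(-5) - 0*(13) + 5*(3)
    = -15 - 0 + 15
    = 0

0


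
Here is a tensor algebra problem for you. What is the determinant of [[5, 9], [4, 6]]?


For a 2x2 matrix [[a, b], [c, d]], det = a*d - b*c.
a = 5, b = 9, c = 4, d = 6
a*d = 5 * 6 = 30
b*c = 9 * 4 = 36
det = 30 - 36 = -6

-6


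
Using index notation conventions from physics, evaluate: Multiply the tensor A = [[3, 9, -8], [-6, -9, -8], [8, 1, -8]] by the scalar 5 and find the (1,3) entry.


Scalar multiplication: (cA)_{ij} = c * A_{ij}.
c = 5
A_{13} = -8
(cA)_{13} = 5 * -8 = -40

-40


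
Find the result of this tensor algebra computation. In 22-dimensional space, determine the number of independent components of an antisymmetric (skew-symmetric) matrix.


An antisymmetric rank-2 tensor satisfies A_{ij} = -A_{ji}, so diagonal entries are zero.
The independent components are the upper-triangular entries: C(n, 2) = n(n-1)/2.
n = 22
C(22, 2) = 22 * 21 / 2 = 462 / 2 = 231

231


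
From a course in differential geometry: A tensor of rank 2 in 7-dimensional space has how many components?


The number of components of a rank-r tensor in d dimensions is d^r.
Here d = 7 and r = 2.
7^2 = 49

49


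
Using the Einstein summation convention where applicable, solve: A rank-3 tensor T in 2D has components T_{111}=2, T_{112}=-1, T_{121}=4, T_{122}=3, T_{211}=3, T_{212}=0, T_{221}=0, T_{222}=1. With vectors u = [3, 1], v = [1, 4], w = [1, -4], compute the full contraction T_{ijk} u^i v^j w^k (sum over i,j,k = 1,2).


S = sum over i,j,k of T_{ijk} u_i v_j w_k. Expanding all 8 terms:
T_{111}*u_1*v_1*w_1 = 2*3*1*1 = 6  (running total: 6)
T_{112}*u_1*v_1*w_2 = -1*3*1*-4 = 12  (running total: 18)
T_{121}*u_1*v_2*w_1 = 4*3*4*1 = 48  (running total: 66)
T_{122}*u_1*v_2*w_2 = 3*3*4*-4 = -144  (running total: -78)
T_{211}*u_2*v_1*w_1 = 3*1*1*1 = 3  (running total: -75)
T_{212}*u_2*v_1*w_2 = 0*1*1*-4 = 0  (running total: -75)
T_{221}*u_2*v_2*w_1 = 0*1*4*1 = 0  (running total: -75)
T_{222}*u_2*v_2*w_2 = 1*1*4*-4 = -16  (running total: -91)
S = -91

-91


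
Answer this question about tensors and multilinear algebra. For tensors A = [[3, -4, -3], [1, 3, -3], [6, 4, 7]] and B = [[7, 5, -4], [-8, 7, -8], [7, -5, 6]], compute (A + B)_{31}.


Tensor addition is component-wise: (A + B)_{ij} = A_{ij} + B_{ij}.
A_{31} = 6
B_{31} = 7
(A + B)_{31} = 6 + 7 = 13

13


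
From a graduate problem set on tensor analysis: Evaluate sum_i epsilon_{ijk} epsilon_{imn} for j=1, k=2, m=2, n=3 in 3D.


Using the identity: epsilon_{ijk} epsilon_{imn} = delta_{jm} delta_{kn} - delta_{jn} delta_{km}.
delta_{12} = 0
delta_{23} = 0
delta_{13} = 0
delta_{22} = 1
Result = 0 * 0 - 0 * 1 = 0 - 0 = 0

0


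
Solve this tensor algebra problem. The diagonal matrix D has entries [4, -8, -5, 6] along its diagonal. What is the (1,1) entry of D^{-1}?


For a diagonal matrix, the inverse has entries (D^{-1})_{ii} = 1/d_{ii}.
The diagonal entries are: d_{11} = 4, d_{22} = -8, d_{33} = -5, d_{44} = 6
We need (D^{-1})_{11} = 1/d_{11} = 1/4 = 1/4

1/4


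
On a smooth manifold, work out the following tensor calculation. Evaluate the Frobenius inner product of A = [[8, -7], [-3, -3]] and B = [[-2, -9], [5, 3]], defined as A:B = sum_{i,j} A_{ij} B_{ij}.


A:B = sum over all i,j of A_{ij} * B_{ij}.
Row 1: 8*-2=-16, -7*-9=63 => row sum = 47
Row 2: -3*5=-15, -3*3=-9 => row sum = -24
Total = 47 + -24 = 23

23


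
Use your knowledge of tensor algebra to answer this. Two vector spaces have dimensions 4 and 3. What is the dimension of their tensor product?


The dimension of a tensor product is the product of dimensions.
dim(V) = 4, dim(W) = 3
dim(V (x) W) = 4 * 3 = 12

12


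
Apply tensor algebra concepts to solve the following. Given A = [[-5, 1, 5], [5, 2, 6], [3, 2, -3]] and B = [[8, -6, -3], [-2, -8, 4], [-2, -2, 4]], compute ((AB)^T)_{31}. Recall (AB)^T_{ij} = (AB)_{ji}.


(AB)^T_{ij} = (AB)_{ji} = sum_k A_{jk} B_{ki}.
For i=3, j=1 we need (AB)_{13}:
A_{11} * B_{13} = -5 * -3 = 15
A_{12} * B_{23} = 1 * 4 = 4
A_{13} * B_{33} = 5 * 4 = 20
Sum = 15 + 4 + 20 = 39

39


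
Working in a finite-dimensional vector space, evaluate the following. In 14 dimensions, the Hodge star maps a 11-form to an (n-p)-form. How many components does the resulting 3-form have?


The Hodge dual of a p-form on an n-dimensional manifold is an (n-p)-form.
n = 14, p = 11, so dual degree = 14 - 11 = 3
The number of components is C(n, n-p) = C(14, 3) = 364

364


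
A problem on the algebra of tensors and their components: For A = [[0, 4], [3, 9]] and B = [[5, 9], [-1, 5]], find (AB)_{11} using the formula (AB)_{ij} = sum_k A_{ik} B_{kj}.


(AB)_{ij} = sum_k A_{ik} B_{kj}.
For i=1, j=1:
A_{11} * B_{11} = 0 * 5 = 0
A_{12} * B_{21} = 4 * -1 = -4
Sum = 0 + -4 = -4

-4


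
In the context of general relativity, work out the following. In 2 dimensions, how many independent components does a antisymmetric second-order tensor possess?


A antisymmetric rank-2 tensor in d dimensions has d(d-1)/2 independent components.
d = 2
d(d-1)/2 = 2 * 1 / 2 = 2 / 2 = 1

1


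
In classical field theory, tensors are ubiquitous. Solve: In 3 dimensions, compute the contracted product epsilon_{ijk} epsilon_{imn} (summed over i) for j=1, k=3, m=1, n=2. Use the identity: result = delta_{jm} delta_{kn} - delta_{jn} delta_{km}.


Using the identity: epsilon_{ijk} epsilon_{imn} = delta_{jm} delta_{kn} - delta_{jn} delta_{km}.
delta_{11} = 1
delta_{32} = 0
delta_{12} = 0
delta_{31} = 0
Result = 1 * 0 - 0 * 0 = 0 - 0 = 0

0


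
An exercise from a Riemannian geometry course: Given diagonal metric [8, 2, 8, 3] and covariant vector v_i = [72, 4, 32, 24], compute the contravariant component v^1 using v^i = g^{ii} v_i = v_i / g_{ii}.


To raise an index with a diagonal metric: v^i = v_i / g_{ii}.
For index 1: v_1 = 72, g_{11} = 8
v^1 = 72 / 8 = 9

9


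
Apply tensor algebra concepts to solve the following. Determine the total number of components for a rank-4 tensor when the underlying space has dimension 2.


The number of components of a rank-r tensor in d dimensions is d^r.
Here d = 2 and r = 4.
2^4 = 16

16


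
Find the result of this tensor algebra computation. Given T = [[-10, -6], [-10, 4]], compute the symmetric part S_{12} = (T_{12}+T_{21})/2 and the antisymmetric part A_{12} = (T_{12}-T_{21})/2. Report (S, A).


T_{12} = -6
T_{21} = -10
S_{12} = (-6 + -10)/2 = -16/2 = -8
A_{12} = (-6 - -10)/2 = 4/2 = 2
Check: S + A = -8 + 2 = -6 = T_{12}.

(-8, 2)


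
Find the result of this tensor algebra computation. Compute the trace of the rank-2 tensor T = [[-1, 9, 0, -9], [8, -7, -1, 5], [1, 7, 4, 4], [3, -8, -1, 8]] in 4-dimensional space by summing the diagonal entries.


The contraction (trace) of a rank-2 tensor is the sum of its diagonal elements.
Diagonal entries: A[1,1] = -1, A[2,2] = -7, A[3,3] = 4, A[4,4] = 8
Tr(A) = -1 + -7 + 4 + 8 = 4

4


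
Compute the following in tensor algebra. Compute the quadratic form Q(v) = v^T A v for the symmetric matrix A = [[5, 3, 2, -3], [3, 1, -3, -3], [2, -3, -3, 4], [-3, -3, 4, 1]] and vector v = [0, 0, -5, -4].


First compute Av:
(Av)_1 = 5*0 + 3*0 + 2*-5 + -3*-4 = 2
(Av)_2 = 3*0 + 1*0 + -3*-5 + -3*-4 = 27
(Av)_3 = 2*0 + -3*0 + -3*-5 + 4*-4 = -1
(Av)_4 = -3*0 + -3*0 + 4*-5 + 1*-4 = -24
Av = [2, 27, -1, -24]
Then v^T (Av) = 0*2 + 0*27 + -5*-1 + -4*-24
= 0 + 0 + 5 + 96 = 101

101


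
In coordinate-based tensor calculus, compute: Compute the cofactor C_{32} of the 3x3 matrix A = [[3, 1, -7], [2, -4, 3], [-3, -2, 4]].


To find cofactor C_{32}, delete row 3 and column 2.
The resulting 2x2 submatrix is: [[3, -7], [2, 3]]
Minor M_{32} = 3*3 - -7*2
  = 9 - -14 = 23
Sign = (-1)^(3+2) = (-1)^5 = -1
Cofactor C_{32} = -1 * 23 = -23

-23


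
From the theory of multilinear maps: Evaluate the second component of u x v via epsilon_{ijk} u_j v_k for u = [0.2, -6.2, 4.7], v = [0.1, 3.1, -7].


(u x v)_2 = sum_{j,k} epsilon_{2jk} u_j v_k. Only permutations of (1,2,3) contribute; the two non-zero terms are:
eps_{213} u_1 v_3 = -1 * 0.2 * -7 = 1.4
eps_{231} u_3 v_1 = 1 * 4.7 * 0.1 = 0.47
(u x v)_2 = 1.87

1.87


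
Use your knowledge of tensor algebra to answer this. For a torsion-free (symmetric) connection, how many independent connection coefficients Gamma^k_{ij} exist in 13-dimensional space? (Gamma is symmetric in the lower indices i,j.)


Christoffel symbols Gamma^k_{ij} are symmetric in i,j, so there are d * d(d+1)/2 independent symbols.
d = 13
d(d+1)/2 = 13 * 14 / 2 = 91
Total = 13 * 91 = 1183

1183


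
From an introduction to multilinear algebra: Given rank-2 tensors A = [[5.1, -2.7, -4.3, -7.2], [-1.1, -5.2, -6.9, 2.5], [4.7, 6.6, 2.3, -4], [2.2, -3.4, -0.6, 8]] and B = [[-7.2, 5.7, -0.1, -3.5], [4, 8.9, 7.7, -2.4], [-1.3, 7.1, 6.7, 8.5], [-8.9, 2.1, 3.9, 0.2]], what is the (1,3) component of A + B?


Tensor addition is component-wise: (A + B)_{ij} = A_{ij} + B_{ij}.
A_{13} = -4.3
B_{13} = -0.1
(A + B)_{13} = -4.3 + -0.1 = -4.4

-4.4


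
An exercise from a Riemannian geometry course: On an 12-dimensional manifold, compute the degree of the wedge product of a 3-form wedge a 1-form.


The degree of a wedge product is the sum of the degrees of the individual forms.
Degrees: 3, 1
Total degree = 3 + 1 = 4

4


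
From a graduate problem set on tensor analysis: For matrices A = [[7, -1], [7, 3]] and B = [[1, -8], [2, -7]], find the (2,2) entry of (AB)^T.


(AB)^T_{ij} = (AB)_{ji} = sum_k A_{jk} B_{ki}.
For i=2, j=2 we need (AB)_{22}:
A_{21} * B_{12} = 7 * -8 = -56
A_{22} * B_{22} = 3 * -7 = -21
Sum = -56 + -21 = -77

-77


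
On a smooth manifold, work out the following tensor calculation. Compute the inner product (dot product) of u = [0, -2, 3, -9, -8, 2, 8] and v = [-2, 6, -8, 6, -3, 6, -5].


The inner product u . v = sum of u_i * v_i.
Term-by-term: 0 * -2, -2 * 6, 3 * -8, -9 * 6, -8 * -3, 2 * 6, 8 * -5
Products: 0, -12, -24, -54, 24, 12, -40
Sum = 0 + -12 + -24 + -54 + 24 + 12 + -40 = -94

-94


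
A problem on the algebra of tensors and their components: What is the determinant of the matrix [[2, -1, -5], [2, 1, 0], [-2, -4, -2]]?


Expanding along the first row, det(A) = a11*M_11 - a12*M_12 + a13*M_13, where M_1j is the (1,j) minor.
Minor M_11 = 1*-2 - 0*-4 = -2
Minor M_12 = 2*-2 - 0*-2 = -4
Minor M_13 = 2*-4 - 1*-2 = -6
det = 2*(-2) - -1*(-4) + -5*(-6)
    = -4 - 4 + 30
    = 22

22


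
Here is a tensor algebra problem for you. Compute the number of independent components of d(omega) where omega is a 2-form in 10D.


The exterior derivative of a p-form is a (p+1)-form.
Its number of independent components is C(n, p+1).
n = 10, p+1 = 3
C(10, 3) = 120

120


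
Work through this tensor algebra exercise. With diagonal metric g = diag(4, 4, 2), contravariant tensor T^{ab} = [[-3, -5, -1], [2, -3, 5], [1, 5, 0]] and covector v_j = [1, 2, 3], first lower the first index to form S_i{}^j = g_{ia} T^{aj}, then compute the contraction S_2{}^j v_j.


Step 1: lower the first index. For a diagonal metric, g_{ia} T^{aj} = g_{ii} T^{ij} (no sum on i).
g_{22} = 4
S_2{}^1 = 4 * T^{21} = 4 * 2 = 8
S_2{}^2 = 4 * T^{22} = 4 * -3 = -12
S_2{}^3 = 4 * T^{23} = 4 * 5 = 20
Step 2: contract S_2{}^j with v_j.
S_2{}^1 * v_1 = 8 * 1 = 8
S_2{}^2 * v_2 = -12 * 2 = -24
S_2{}^3 * v_3 = 20 * 3 = 60
Result = 8 + -24 + 60 = 44

44


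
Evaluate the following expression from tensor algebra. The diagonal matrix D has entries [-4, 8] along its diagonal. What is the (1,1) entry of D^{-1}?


For a diagonal matrix, the inverse has entries (D^{-1})_{ii} = 1/d_{ii}.
The diagonal entries are: d_{11} = -4, d_{22} = 8
We need (D^{-1})_{11} = 1/d_{11} = 1/-4 = -1/4

-1/4


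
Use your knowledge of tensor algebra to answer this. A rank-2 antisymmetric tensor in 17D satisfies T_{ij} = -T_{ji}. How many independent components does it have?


An antisymmetric rank-2 tensor satisfies A_{ij} = -A_{ji}, so diagonal entries are zero.
The independent components are the upper-triangular entries: C(n, 2) = n(n-1)/2.
n = 17
C(17, 2) = 17 * 16 / 2 = 272 / 2 = 136

136


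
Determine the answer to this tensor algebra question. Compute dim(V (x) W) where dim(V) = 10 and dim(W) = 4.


The dimension of a tensor product is the product of dimensions.
dim(V) = 10, dim(W) = 4
dim(V (x) W) = 10 * 4 = 40

40


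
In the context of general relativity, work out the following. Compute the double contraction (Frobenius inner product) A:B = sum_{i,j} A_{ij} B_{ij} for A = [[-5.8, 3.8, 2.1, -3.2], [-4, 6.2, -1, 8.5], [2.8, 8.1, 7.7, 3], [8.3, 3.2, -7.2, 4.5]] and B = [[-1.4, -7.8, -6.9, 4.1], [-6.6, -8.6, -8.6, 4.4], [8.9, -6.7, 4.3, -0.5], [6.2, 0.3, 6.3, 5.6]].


A:B = sum over all i,j of A_{ij} * B_{ij}.
Row 1: -5.8*-1.4=8.12, 3.8*-7.8=-29.64, 2.1*-6.9=-14.49, -3.2*4.1=-13.12 => row sum = -49.13
Row 2: -4*-6.6=26.4, 6.2*-8.6=-53.32, -1*-8.6=8.6, 8.5*4.4=37.4 => row sum = 19.08
Row 3: 2.8*8.9=24.92, 8.1*-6.7=-54.27, 7.7*4.3=33.11, 3*-0.5=-1.5 => row sum = 2.26
Row 4: 8.3*6.2=51.46, 3.2*0.3=0.96, -7.2*6.3=-45.36, 4.5*5.6=25.2 => row sum = 32.26
Total = -49.13 + 19.08 + 2.26 + 32.26 = 4.47

4.47


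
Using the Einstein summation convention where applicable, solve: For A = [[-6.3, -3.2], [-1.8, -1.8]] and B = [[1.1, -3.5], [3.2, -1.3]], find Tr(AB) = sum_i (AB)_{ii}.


Tr(AB) = sum_i (AB)_{ii} where (AB)_{ii} = sum_k A_{ik} B_{ki}.
(AB)_{11} = -6.3*1.1 + -3.2*3.2 = -17.17
(AB)_{22} = -1.8*-3.5 + -1.8*-1.3 = 8.64
Tr(AB) = -17.17 + 8.64 = -8.53

-8.53


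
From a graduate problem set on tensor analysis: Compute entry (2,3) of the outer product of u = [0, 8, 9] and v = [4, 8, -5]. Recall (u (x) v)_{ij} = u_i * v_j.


The outer product entry T_{ij} = u_i * v_j.
We need i=2, j=3.
u_2 = 8, v_3 = -5
T_{2,3} = 8 * -5 = -40

-40


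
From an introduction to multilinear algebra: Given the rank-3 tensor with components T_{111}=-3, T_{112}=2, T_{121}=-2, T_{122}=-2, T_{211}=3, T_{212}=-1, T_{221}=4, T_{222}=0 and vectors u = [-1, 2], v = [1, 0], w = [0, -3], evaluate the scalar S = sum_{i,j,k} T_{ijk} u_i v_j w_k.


S = sum over i,j,k of T_{ijk} u_i v_j w_k. Expanding all 8 terms:
T_{111}*u_1*v_1*w_1 = -3*-1*1*0 = 0  (running total: 0)
T_{112}*u_1*v_1*w_2 = 2*-1*1*-3 = 6  (running total: 6)
T_{121}*u_1*v_2*w_1 = -2*-1*0*0 = 0  (running total: 6)
T_{122}*u_1*v_2*w_2 = -2*-1*0*-3 = 0  (running total: 6)
T_{211}*u_2*v_1*w_1 = 3*2*1*0 = 0  (running total: 6)
T_{212}*u_2*v_1*w_2 = -1*2*1*-3 = 6  (running total: 12)
T_{221}*u_2*v_2*w_1 = 4*2*0*0 = 0  (running total: 12)
T_{222}*u_2*v_2*w_2 = 0*2*0*-3 = 0  (running total: 12)
S = 12

12


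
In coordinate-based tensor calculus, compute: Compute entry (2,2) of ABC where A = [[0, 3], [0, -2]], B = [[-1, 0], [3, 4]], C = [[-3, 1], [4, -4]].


(ABC)_{22} = sum_m (AB)_{2m} C_{m2}. First compute row 2 of AB.
(AB)_{21} = 0*-1 + -2*3 = -6
(AB)_{22} = 0*0 + -2*4 = -8
Now contract with column 2 of C:
(AB)_{21} * C_{12} = -6 * 1 = -6
(AB)_{22} * C_{22} = -8 * -4 = 32
(ABC)_{22} = -6 + 32 = 26

26


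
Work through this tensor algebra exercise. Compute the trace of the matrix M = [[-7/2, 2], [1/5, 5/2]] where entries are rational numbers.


The trace is the sum of diagonal entries.
Diagonal: M[1,1] = -7/2, M[2,2] = 5/2
Tr(M) = -7/2 + 5/2
Computing step by step:
After adding M[1,1]: -7/2
After adding M[2,2]: -1
Tr(M) = -1

-1


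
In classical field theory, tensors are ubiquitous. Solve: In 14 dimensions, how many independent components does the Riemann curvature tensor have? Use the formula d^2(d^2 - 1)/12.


The Riemann tensor in d dimensions has d^2(d^2 - 1)/12 independent components.
d = 14, so d^2 = 196
d^2 - 1 = 195
d^2(d^2 - 1) = 196 * 195 = 38220
Divide by 12: 38220 / 12 = 3185

3185


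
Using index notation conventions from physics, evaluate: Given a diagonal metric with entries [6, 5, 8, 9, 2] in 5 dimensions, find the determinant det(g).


For a diagonal metric, the determinant is the product of diagonal entries.
Diagonal entries: 6, 5, 8, 9, 2
det(g) = 6 * 5 * 8 * 9 * 2 = 4320

4320


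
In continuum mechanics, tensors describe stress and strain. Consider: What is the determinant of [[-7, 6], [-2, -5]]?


For a 2x2 matrix [[a, b], [c, d]], det = a*d - b*c.
a = -7, b = 6, c = -2, d = -5
a*d = -7 * -5 = 35
b*c = 6 * -2 = -12
det = 35 - -12 = 47

47


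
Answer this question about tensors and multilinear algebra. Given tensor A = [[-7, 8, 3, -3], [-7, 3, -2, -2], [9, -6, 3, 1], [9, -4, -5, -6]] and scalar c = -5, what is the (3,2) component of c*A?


Scalar multiplication: (cA)_{ij} = c * A_{ij}.
c = -5
A_{32} = -6
(cA)_{32} = -5 * -6 = 30

30


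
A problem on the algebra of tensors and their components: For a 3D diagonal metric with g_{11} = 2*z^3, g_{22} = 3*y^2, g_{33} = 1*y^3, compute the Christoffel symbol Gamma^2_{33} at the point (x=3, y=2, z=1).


For a diagonal metric, Gamma^k_{ij} = (1/2) g^{kk} (dg_{ik}/dx_j + dg_{jk}/dx_i - dg_{ij}/dx_k).
The metric is diagonal, so g_{ab} = 0 for a != b.
At the given point: g_{11} = 2, g_{22} = 12, g_{33} = 8
g^{22} = 1/12
dg_{32}/dx_3 = 0 (off-diagonal)
dg_{32}/dx_3 = 0 (off-diagonal)
dg_{33}/dx_2 = dg_{33}/dx_2 = 12
Numerator = 0 + 0 - 12 = -12
Gamma^2_{33} = -12 / (2 * 12) = -1/2

-1/2


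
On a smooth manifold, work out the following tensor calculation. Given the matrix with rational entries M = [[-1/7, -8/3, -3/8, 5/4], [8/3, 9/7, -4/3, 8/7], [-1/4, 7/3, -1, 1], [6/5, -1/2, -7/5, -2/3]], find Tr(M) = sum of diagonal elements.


The trace is the sum of diagonal entries.
Diagonal: M[1,1] = -1/7, M[2,2] = 9/7, M[3,3] = -1, M[4,4] = -2/3
Tr(M) = -1/7 + 9/7 + -1 + -2/3
Computing step by step:
After adding M[1,1]: -1/7
After adding M[2,2]: 8/7
After adding M[3,3]: 1/7
After adding M[4,4]: -11/21
Tr(M) = -11/21

-11/21


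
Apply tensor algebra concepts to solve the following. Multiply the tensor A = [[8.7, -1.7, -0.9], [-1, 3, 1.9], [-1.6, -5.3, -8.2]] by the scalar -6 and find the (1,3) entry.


Scalar multiplication: (cA)_{ij} = c * A_{ij}.
c = -6
A_{13} = -0.9
(cA)_{13} = -6 * -0.9 = 5.4

5.4


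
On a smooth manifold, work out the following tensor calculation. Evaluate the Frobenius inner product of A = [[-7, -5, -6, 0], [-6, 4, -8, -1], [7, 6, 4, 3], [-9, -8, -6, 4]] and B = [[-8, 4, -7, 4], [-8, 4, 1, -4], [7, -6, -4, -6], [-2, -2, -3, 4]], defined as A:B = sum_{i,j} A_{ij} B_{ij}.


A:B = sum over all i,j of A_{ij} * B_{ij}.
Row 1: -7*-8=56, -5*4=-20, -6*-7=42, 0*4=0 => row sum = 78
Row 2: -6*-8=48, 4*4=16, -8*1=-8, -1*-4=4 => row sum = 60
Row 3: 7*7=49, 6*-6=-36, 4*-4=-16, 3*-6=-18 => row sum = -21
Row 4: -9*-2=18, -8*-2=16, -6*-3=18, 4*4=16 => row sum = 68
Total = 78 + 60 + -21 + 68 = 185

185


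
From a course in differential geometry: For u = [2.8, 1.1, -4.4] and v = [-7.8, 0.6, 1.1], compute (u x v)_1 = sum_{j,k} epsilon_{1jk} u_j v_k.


(u x v)_1 = sum_{j,k} epsilon_{1jk} u_j v_k. Only permutations of (1,2,3) contribute; the two non-zero terms are:
eps_{123} u_2 v_3 = 1 * 1.1 * 1.1 = 1.21
eps_{132} u_3 v_2 = -1 * -4.4 * 0.6 = 2.64
(u x v)_1 = 3.85

3.85


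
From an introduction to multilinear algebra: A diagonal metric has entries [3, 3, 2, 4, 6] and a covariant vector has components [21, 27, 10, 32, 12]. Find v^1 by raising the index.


To raise an index with a diagonal metric: v^i = v_i / g_{ii}.
For index 1: v_1 = 21, g_{11} = 3
v^1 = 21 / 3 = 7

7


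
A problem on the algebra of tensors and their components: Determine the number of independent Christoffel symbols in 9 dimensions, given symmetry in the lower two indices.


Christoffel symbols Gamma^k_{ij} are symmetric in i,j, so there are d * d(d+1)/2 independent symbols.
d = 9
d(d+1)/2 = 9 * 10 / 2 = 45
Total = 9 * 45 = 405

405
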